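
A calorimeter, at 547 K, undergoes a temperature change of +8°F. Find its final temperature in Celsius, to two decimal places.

Initial temperature in Celsius: 547 - 273.15 = 273.8500°C.
The 8°F change is an interval, so only the factor 5/9 applies: +8 × 5/9 = +4.4444°C.
Final Celsius temperature: 273.8500 + 4.4444 = 278.2944°C.

278.29°C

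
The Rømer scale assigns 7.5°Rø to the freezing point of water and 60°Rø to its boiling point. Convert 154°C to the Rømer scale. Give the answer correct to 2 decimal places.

Linearly onto the Rømer scale: 7.5 + (154.0000 / 100) × (60 - 7.5) = 88.35°Rø.

88.35°Rø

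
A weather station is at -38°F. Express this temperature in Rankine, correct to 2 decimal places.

421.67°R

In Celsius: (-38 - 32) × 5/9 = -38.8889°C.
In Rankine: -38.8889 × 1.8 + 491.67 = 421.67°R.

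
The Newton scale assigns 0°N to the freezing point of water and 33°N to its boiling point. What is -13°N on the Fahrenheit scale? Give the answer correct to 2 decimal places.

Linear interpolation between the fixed points: C = (-13 - 0) × 100 / (33 - 0) = -39.3939°C.
Then -39.3939 × 1.8 + 32 = -38.91°F.

-38.91°F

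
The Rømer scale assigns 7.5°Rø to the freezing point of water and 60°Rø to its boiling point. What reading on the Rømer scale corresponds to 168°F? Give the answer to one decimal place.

First in Celsius: (168 - 32) × 5/9 = 75.5556°C.
Linearly onto the Rømer scale: 7.5 + (75.5556 / 100) × (60 - 7.5) = 47.2°Rø.

47.2°Rø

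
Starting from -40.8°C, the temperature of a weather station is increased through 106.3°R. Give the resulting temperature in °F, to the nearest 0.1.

64.9°F

The 106.3°R change is an interval, so only the factor 5/9 applies: +106.3 × 5/9 = +59.0556°C.
Final Celsius temperature: -40.8000 + 59.0556 = 18.2556°C.
In Fahrenheit: 18.2556 × 1.8 + 32 = 64.9°F.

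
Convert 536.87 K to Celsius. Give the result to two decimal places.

263.72°C

In Celsius: 536.87 - 273.15 = 263.7200°C.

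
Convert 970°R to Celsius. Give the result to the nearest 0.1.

265.7°C

In Celsius: (970 - 491.67) × 5/9 = 265.7389°C.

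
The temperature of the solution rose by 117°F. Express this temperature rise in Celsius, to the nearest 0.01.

For a temperature interval the offset drops out; only the factor 5/9 applies.
117 × 5/9 = 65.00.

65.00°C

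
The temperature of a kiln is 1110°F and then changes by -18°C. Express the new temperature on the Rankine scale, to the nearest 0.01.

Initial temperature in Celsius: (1110 - 32) × 5/9 = 598.8889°C.
Final Celsius temperature: 598.8889 - 18.0000 = 580.8889°C.
In Rankine: 580.8889 × 1.8 + 491.67 = 1537.27°R.

1537.27°R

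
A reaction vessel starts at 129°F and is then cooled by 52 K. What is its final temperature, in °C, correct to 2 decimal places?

Initial temperature in Celsius: (129 - 32) × 5/9 = 53.8889°C.
The 52 K change is an interval; Kelvin and Celsius degrees are the same size, so ΔC = -52°C.
Final Celsius temperature: 53.8889 - 52.0000 = 1.8889°C.

1.89°C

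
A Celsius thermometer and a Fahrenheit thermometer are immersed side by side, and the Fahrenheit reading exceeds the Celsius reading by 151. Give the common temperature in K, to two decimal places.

Let x be the Celsius reading; then the Fahrenheit reading is 1.8·x + 32.
(1.8·x + 32) - x = 151  ⇒  (0.8)·x = 119  ⇒  x = 148.7500°C.
In kelvin: 148.7500 + 273.15 = 421.90 K.

421.90 K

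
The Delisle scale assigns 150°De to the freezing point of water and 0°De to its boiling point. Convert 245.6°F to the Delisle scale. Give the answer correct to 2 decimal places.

First in Celsius: (245.6 - 32) × 5/9 = 118.6667°C.
Linearly onto the Delisle scale: 150 + (118.6667 / 100) × (0 - 150) = -28.00°De.

-28.00°De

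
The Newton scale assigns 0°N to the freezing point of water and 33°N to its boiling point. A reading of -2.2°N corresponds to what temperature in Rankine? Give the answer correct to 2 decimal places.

479.67°R

Linear interpolation between the fixed points: C = (-2.2 - 0) × 100 / (33 - 0) = -6.6667°C.
Then -6.6667 × 1.8 + 491.67 = 479.67°R.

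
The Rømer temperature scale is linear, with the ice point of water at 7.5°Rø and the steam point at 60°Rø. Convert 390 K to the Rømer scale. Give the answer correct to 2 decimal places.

First in Celsius: 390 - 273.15 = 116.8500°C.
Linearly onto the Rømer scale: 7.5 + (116.8500 / 100) × (60 - 7.5) = 68.85°Rø.

68.85°Rø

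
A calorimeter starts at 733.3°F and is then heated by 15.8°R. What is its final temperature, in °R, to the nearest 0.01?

Initial temperature in Celsius: (733.3 - 32) × 5/9 = 389.6111°C.
The 15.8°R change is an interval, so only the factor 5/9 applies: +15.8 × 5/9 = +8.7778°C.
Final Celsius temperature: 389.6111 + 8.7778 = 398.3889°C.
In Rankine: 398.3889 × 1.8 + 491.67 = 1208.77°R.

1208.77°R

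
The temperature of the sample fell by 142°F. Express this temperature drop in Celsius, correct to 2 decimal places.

78.89°C

For a temperature interval the offset drops out; only the factor 5/9 applies.
142 × 5/9 = 78.89.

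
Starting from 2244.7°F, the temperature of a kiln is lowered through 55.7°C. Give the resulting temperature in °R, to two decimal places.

2604.11°R

Initial temperature in Celsius: (2244.7 - 32) × 5/9 = 1229.2778°C.
Final Celsius temperature: 1229.2778 - 55.7000 = 1173.5778°C.
In Rankine: 1173.5778 × 1.8 + 491.67 = 2604.11°R.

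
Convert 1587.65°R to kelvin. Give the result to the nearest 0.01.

882.03 K

In Celsius: (1587.65 - 491.67) × 5/9 = 608.8778°C.
In kelvin: 608.8778 + 273.15 = 882.03 K.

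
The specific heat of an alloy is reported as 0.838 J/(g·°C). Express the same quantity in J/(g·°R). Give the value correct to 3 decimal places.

0.466 J/(g·°R)

Since only a temperature interval is involved, the additive offset between the scales drops out.
A change of 1°R is a change of 5/9°C, so per °R the value is 0.838 × 5/9 = 0.466.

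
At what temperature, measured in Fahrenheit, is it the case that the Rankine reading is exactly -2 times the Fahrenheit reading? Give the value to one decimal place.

-153.2°F

Let F be the Fahrenheit reading. The Rankine reading is R = 1·F + 459.67.
Require R = -2·F: 1·F + 459.67 = -2·F.
(3)·F = -459.67  ⇒  F = -153.2.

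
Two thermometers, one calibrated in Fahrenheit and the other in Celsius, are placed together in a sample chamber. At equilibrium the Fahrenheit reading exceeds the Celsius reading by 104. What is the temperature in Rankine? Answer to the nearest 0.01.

653.67°R

Let x be the Fahrenheit reading; then the Celsius reading is 5/9·x - 17.7778.
(5/9·x - 17.7778) - x = -104  ⇒  (-4/9)·x = -86.2222  ⇒  x = 194.0000°F.
In Celsius: (194 - 32) × 5/9 = 90.0000°C.
In Rankine: 90.0000 × 1.8 + 491.67 = 653.67°R.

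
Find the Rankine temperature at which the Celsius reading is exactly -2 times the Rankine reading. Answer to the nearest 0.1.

Let R be the Rankine reading. The Celsius reading is C = 5/9·R - 273.15.
Require C = -2·R: 5/9·R - 273.15 = -2·R.
(23/9)·R = 273.15  ⇒  R = 106.9.

106.9°R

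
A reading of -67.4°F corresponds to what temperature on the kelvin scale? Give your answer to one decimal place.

217.9 K

In Celsius: (-67.4 - 32) × 5/9 = -55.2222°C.
In kelvin: -55.2222 + 273.15 = 217.9 K.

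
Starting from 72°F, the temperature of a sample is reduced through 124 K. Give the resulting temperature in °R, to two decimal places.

Initial temperature in Celsius: (72 - 32) × 5/9 = 22.2222°C.
The 124 K change is an interval; Kelvin and Celsius degrees are the same size, so ΔC = -124°C.
Final Celsius temperature: 22.2222 - 124.0000 = -101.7778°C.
In Rankine: -101.7778 × 1.8 + 491.67 = 308.47°R.

308.47°R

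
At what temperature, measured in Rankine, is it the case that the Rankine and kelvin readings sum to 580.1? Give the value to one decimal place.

Let R be the Rankine reading. The kelvin reading is K = 5/9·R.
Require R + K = 580.1: (14/9)·R = 580.1.
R = (580.1) / (14/9) = 372.9.

372.9°R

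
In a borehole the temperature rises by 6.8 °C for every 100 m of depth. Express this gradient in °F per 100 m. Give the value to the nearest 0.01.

12.24 °F/100 m

Since only a temperature interval is involved, the additive offset between the scales drops out.
A change of 1°C is a change of 1.8°F, so 6.8 × 1.8 = 12.24.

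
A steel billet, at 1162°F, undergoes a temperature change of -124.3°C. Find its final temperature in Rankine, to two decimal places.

1397.93°R

Initial temperature in Celsius: (1162 - 32) × 5/9 = 627.7778°C.
Final Celsius temperature: 627.7778 - 124.3000 = 503.4778°C.
In Rankine: 503.4778 × 1.8 + 491.67 = 1397.93°R.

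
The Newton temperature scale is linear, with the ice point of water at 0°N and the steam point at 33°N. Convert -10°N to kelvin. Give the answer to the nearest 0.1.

Linear interpolation between the fixed points: C = (-10 - 0) × 100 / (33 - 0) = -30.3030°C.
Then -30.3030 + 273.15 = 242.8 K.

242.8 K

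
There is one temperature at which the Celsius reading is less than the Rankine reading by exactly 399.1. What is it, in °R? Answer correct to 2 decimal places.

283.39°R

Let R be the Rankine reading. The Celsius reading is C = 5/9·R - 273.15.
Require C - R = -399.1: (-4/9)·R - 273.15 = -399.1.
R = (-399.1 + 273.15) / (-4/9) = 283.39.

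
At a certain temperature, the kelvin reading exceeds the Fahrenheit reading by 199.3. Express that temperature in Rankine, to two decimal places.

Let x be the kelvin reading; then the Fahrenheit reading is 1.8·x - 459.67.
(1.8·x - 459.67) - x = -199.3  ⇒  (0.8)·x = 260.37  ⇒  x = 325.4625 K.
In Celsius: 325.4625 - 273.15 = 52.3125°C.
In Rankine: 52.3125 × 1.8 + 491.67 = 585.83°R.

585.83°R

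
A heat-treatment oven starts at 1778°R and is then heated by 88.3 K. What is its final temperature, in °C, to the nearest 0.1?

802.9°C

Initial temperature in Celsius: (1778 - 491.67) × 5/9 = 714.6278°C.
The 88.3 K change is an interval; Kelvin and Celsius degrees are the same size, so ΔC = +88.3°C.
Final Celsius temperature: 714.6278 + 88.3000 = 802.9278°C.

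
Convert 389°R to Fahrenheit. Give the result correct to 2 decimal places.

In Celsius: (389 - 491.67) × 5/9 = -57.0389°C.
In Fahrenheit: -57.0389 × 1.8 + 32 = -70.67°F.

-70.67°F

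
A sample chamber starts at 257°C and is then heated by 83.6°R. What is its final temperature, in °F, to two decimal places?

The 83.6°R change is an interval, so only the factor 5/9 applies: +83.6 × 5/9 = +46.4444°C.
Final Celsius temperature: 257.0000 + 46.4444 = 303.4444°C.
In Fahrenheit: 303.4444 × 1.8 + 32 = 578.20°F.

578.20°F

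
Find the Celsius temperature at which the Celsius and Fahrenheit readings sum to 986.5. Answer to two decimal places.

Let C be the Celsius reading. The Fahrenheit reading is F = 1.8·C + 32.
Require C + F = 986.5: (2.8)·C + 32 = 986.5.
C = (986.5 - 32) / (2.8) = 340.89.

340.89°C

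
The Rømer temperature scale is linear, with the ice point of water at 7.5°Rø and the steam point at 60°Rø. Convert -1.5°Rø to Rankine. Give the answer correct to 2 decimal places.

Linear interpolation between the fixed points: C = (-1.5 - 7.5) × 100 / (60 - 7.5) = -17.1429°C.
Then -17.1429 × 1.8 + 491.67 = 460.81°R.

460.81°R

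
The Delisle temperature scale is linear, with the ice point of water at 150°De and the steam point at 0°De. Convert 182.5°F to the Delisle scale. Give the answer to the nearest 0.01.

First in Celsius: (182.5 - 32) × 5/9 = 83.6111°C.
Linearly onto the Delisle scale: 150 + (83.6111 / 100) × (0 - 150) = 24.58°De.

24.58°De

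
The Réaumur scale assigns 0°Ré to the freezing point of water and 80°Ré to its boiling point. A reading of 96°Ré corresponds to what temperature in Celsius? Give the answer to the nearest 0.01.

Linear interpolation between the fixed points: C = (96 - 0) × 100 / (80 - 0) = 120.0000°C.

120.00°C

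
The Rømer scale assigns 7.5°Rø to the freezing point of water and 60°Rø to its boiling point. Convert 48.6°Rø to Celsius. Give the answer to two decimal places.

Linear interpolation between the fixed points: C = (48.6 - 7.5) × 100 / (60 - 7.5) = 78.2857°C.

78.29°C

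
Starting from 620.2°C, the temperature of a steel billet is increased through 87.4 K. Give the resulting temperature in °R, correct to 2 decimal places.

The 87.4 K change is an interval; Kelvin and Celsius degrees are the same size, so ΔC = +87.4°C.
Final Celsius temperature: 620.2000 + 87.4000 = 707.6000°C.
In Rankine: 707.6000 × 1.8 + 491.67 = 1765.35°R.

1765.35°R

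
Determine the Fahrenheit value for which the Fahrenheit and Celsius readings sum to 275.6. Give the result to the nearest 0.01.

188.60°F

Let F be the Fahrenheit reading. The Celsius reading is C = 5/9·F - 17.7778.
Require F + C = 275.6: (14/9)·F - 17.7778 = 275.6.
F = (275.6 + 17.7778) / (14/9) = 188.60.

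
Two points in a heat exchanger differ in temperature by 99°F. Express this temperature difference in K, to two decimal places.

55.00 K

Only the scale ratio 5/9 matters for a change in temperature.
99 × 5/9 = 55.00.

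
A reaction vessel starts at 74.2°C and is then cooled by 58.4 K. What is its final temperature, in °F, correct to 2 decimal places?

The 58.4 K change is an interval; Kelvin and Celsius degrees are the same size, so ΔC = -58.4°C.
Final Celsius temperature: 74.2000 - 58.4000 = 15.8000°C.
In Fahrenheit: 15.8000 × 1.8 + 32 = 60.44°F.

60.44°F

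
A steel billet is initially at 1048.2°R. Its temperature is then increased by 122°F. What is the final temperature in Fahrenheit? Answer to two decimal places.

Initial temperature in Celsius: (1048.2 - 491.67) × 5/9 = 309.1833°C.
The 122°F change is an interval, so only the factor 5/9 applies: +122 × 5/9 = +67.7778°C.
Final Celsius temperature: 309.1833 + 67.7778 = 376.9611°C.
In Fahrenheit: 376.9611 × 1.8 + 32 = 710.53°F.

710.53°F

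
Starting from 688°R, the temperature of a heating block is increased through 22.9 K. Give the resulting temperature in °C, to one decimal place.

132.0°C

Initial temperature in Celsius: (688 - 491.67) × 5/9 = 109.0722°C.
The 22.9 K change is an interval; Kelvin and Celsius degrees are the same size, so ΔC = +22.9°C.
Final Celsius temperature: 109.0722 + 22.9000 = 131.9722°C.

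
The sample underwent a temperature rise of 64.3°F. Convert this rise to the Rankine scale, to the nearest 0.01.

64.30°R

Fahrenheit and Rankine degrees are the same size, so the interval is unchanged: 64.30.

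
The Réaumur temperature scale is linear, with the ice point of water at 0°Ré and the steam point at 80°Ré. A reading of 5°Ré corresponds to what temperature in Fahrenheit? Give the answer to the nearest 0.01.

43.25°F

Linear interpolation between the fixed points: C = (5 - 0) × 100 / (80 - 0) = 6.2500°C.
Then 6.2500 × 1.8 + 32 = 43.25°F.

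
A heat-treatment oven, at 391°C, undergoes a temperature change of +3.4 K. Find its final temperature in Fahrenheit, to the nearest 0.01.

741.92°F

The 3.4 K change is an interval; Kelvin and Celsius degrees are the same size, so ΔC = +3.4°C.
Final Celsius temperature: 391.0000 + 3.4000 = 394.4000°C.
In Fahrenheit: 394.4000 × 1.8 + 32 = 741.92°F.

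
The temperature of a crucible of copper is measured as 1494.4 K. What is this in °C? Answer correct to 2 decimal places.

1221.25°C

In Celsius: 1494.4 - 273.15 = 1221.2500°C.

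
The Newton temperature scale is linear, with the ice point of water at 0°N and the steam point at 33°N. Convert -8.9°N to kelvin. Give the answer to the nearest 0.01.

246.18 K

Linear interpolation between the fixed points: C = (-8.9 - 0) × 100 / (33 - 0) = -26.9697°C.
Then -26.9697 + 273.15 = 246.18 K.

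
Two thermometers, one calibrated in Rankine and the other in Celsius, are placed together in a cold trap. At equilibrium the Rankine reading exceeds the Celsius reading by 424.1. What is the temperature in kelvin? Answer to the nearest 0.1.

188.7 K

Let x be the Rankine reading; then the Celsius reading is 5/9·x - 273.15.
(5/9·x - 273.15) - x = -424.1  ⇒  (-4/9)·x = -150.95  ⇒  x = 339.6375°R.
In Celsius: (339.6375 - 491.67) × 5/9 = -84.4625°C.
In kelvin: -84.4625 + 273.15 = 188.7 K.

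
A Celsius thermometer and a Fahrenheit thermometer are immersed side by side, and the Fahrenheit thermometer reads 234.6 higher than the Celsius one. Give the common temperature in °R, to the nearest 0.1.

947.5°R

Let x be the Celsius reading; then the Fahrenheit reading is 1.8·x + 32.
(1.8·x + 32) - x = 234.6  ⇒  (0.8)·x = 202.6  ⇒  x = 253.2500°C.
In Rankine: 253.2500 × 1.8 + 491.67 = 947.5°R.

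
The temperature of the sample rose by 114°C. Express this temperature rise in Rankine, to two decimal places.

205.20°R

An interval of 1°C corresponds to 1.8°R.
114 × 1.8 = 205.20.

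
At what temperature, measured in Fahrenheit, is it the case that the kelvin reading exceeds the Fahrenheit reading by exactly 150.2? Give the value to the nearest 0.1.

Let F be the Fahrenheit reading. The kelvin reading is K = 5/9·F + 255.372.
Require K - F = 150.2: (-4/9)·F + 255.372 = 150.2.
F = (150.2 - 255.372) / (-4/9) = 236.6.

236.6°F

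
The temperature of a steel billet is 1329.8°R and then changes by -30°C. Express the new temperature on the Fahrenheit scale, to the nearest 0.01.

Initial temperature in Celsius: (1329.8 - 491.67) × 5/9 = 465.6278°C.
Final Celsius temperature: 465.6278 - 30.0000 = 435.6278°C.
In Fahrenheit: 435.6278 × 1.8 + 32 = 816.13°F.

816.13°F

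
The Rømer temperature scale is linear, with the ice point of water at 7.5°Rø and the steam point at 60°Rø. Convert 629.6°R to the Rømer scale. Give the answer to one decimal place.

47.7°Rø

First in Celsius: (629.6 - 491.67) × 5/9 = 76.6278°C.
Linearly onto the Rømer scale: 7.5 + (76.6278 / 100) × (60 - 7.5) = 47.7°Rø.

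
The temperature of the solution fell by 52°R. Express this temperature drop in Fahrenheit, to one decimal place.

52.0°F

Rankine and Fahrenheit degrees are the same size, so the interval is unchanged: 52.0.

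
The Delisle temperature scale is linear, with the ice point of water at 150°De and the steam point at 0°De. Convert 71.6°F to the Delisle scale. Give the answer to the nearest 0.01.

First in Celsius: (71.6 - 32) × 5/9 = 22.0000°C.
Linearly onto the Delisle scale: 150 + (22.0000 / 100) × (0 - 150) = 117.00°De.

117.00°De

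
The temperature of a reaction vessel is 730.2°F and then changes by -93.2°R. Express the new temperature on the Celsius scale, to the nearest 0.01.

336.11°C

Initial temperature in Celsius: (730.2 - 32) × 5/9 = 387.8889°C.
The 93.2°R change is an interval, so only the factor 5/9 applies: -93.2 × 5/9 = -51.7778°C.
Final Celsius temperature: 387.8889 - 51.7778 = 336.1111°C.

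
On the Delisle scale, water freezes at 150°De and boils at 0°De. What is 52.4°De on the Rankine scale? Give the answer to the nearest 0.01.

608.79°R

Linear interpolation between the fixed points: C = (52.4 - 150) × 100 / (0 - 150) = 65.0667°C.
Then 65.0667 × 1.8 + 491.67 = 608.79°R.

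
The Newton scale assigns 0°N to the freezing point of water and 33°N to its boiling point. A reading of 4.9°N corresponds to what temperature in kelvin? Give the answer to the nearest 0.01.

288.00 K

Linear interpolation between the fixed points: C = (4.9 - 0) × 100 / (33 - 0) = 14.8485°C.
Then 14.8485 + 273.15 = 288.00 K.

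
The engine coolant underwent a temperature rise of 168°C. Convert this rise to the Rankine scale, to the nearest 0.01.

302.40°R

For a temperature interval the offset drops out; only the factor 1.8 applies.
168 × 1.8 = 302.40.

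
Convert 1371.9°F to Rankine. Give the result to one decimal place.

1831.6°R

In Celsius: (1371.9 - 32) × 5/9 = 744.3889°C.
In Rankine: 744.3889 × 1.8 + 491.67 = 1831.6°R.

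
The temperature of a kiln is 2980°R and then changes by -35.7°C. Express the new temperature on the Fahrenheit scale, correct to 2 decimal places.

2456.07°F

Initial temperature in Celsius: (2980 - 491.67) × 5/9 = 1382.4056°C.
Final Celsius temperature: 1382.4056 - 35.7000 = 1346.7056°C.
In Fahrenheit: 1346.7056 × 1.8 + 32 = 2456.07°F.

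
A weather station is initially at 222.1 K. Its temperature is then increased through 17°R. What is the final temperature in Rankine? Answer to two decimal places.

Initial temperature in Celsius: 222.1 - 273.15 = -51.0500°C.
The 17°R change is an interval, so only the factor 5/9 applies: +17 × 5/9 = +9.4444°C.
Final Celsius temperature: -51.0500 + 9.4444 = -41.6056°C.
In Rankine: -41.6056 × 1.8 + 491.67 = 416.78°R.

416.78°R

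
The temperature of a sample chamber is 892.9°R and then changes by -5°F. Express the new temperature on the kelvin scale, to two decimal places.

493.28 K

Initial temperature in Celsius: (892.9 - 491.67) × 5/9 = 222.9056°C.
The 5°F change is an interval, so only the factor 5/9 applies: -5 × 5/9 = -2.7778°C.
Final Celsius temperature: 222.9056 - 2.7778 = 220.1278°C.
In kelvin: 220.1278 + 273.15 = 493.28 K.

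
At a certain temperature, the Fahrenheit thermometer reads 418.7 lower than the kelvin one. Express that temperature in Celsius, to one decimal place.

-221.9°C

Let x be the kelvin reading; then the Fahrenheit reading is 1.8·x - 459.67.
(1.8·x - 459.67) - x = -418.7  ⇒  (0.8)·x = 40.97  ⇒  x = 51.2125 K.
In Celsius: 51.2125 - 273.15 = -221.9°C.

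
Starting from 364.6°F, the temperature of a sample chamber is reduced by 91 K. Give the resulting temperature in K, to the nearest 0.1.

Initial temperature in Celsius: (364.6 - 32) × 5/9 = 184.7778°C.
The 91 K change is an interval; Kelvin and Celsius degrees are the same size, so ΔC = -91°C.
Final Celsius temperature: 184.7778 - 91.0000 = 93.7778°C.
In kelvin: 93.7778 + 273.15 = 366.9 K.

366.9 K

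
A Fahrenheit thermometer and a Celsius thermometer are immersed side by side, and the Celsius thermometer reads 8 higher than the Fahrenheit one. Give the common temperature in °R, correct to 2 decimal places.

401.67°R

Let x be the Fahrenheit reading; then the Celsius reading is 5/9·x - 17.7778.
(5/9·x - 17.7778) - x = 8  ⇒  (-4/9)·x = 25.7778  ⇒  x = -58.0000°F.
In Celsius: (-58 - 32) × 5/9 = -50.0000°C.
In Rankine: -50.0000 × 1.8 + 491.67 = 401.67°R.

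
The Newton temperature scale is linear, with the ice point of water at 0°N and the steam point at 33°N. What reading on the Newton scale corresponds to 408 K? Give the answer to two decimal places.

44.50°N

First in Celsius: 408 - 273.15 = 134.8500°C.
Linearly onto the Newton scale: 0 + (134.8500 / 100) × (33 - 0) = 44.50°N.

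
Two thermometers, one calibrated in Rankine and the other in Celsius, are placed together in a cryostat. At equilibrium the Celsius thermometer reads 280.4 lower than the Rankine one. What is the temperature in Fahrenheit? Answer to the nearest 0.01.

Let x be the Rankine reading; then the Celsius reading is 5/9·x - 273.15.
(5/9·x - 273.15) - x = -280.4  ⇒  (-4/9)·x = -7.25  ⇒  x = 16.3125°R.
In Celsius: (16.3125 - 491.67) × 5/9 = -264.0875°C.
In Fahrenheit: -264.0875 × 1.8 + 32 = -443.36°F.

-443.36°F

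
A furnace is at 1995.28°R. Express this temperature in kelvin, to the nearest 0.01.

In Celsius: (1995.28 - 491.67) × 5/9 = 835.3389°C.
In kelvin: 835.3389 + 273.15 = 1108.49 K.

1108.49 K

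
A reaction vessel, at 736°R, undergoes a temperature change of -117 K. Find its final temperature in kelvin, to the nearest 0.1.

291.9 K

Initial temperature in Celsius: (736 - 491.67) × 5/9 = 135.7389°C.
The 117 K change is an interval; Kelvin and Celsius degrees are the same size, so ΔC = -117°C.
Final Celsius temperature: 135.7389 - 117.0000 = 18.7389°C.
In kelvin: 18.7389 + 273.15 = 291.9 K.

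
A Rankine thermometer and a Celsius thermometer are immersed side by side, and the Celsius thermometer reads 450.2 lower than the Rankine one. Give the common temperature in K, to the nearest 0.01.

Let x be the Rankine reading; then the Celsius reading is 5/9·x - 273.15.
(5/9·x - 273.15) - x = -450.2  ⇒  (-4/9)·x = -177.05  ⇒  x = 398.3625°R.
In Celsius: (398.3625 - 491.67) × 5/9 = -51.8375°C.
In kelvin: -51.8375 + 273.15 = 221.31 K.

221.31 K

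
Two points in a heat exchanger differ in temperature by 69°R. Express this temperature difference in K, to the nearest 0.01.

38.33 K

For a temperature interval the offset drops out; only the factor 5/9 applies.
69 × 5/9 = 38.33.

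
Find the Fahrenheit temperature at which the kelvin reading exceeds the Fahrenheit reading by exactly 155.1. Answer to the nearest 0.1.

Let F be the Fahrenheit reading. The kelvin reading is K = 5/9·F + 255.372.
Require K - F = 155.1: (-4/9)·F + 255.372 = 155.1.
F = (155.1 - 255.372) / (-4/9) = 225.6.

225.6°F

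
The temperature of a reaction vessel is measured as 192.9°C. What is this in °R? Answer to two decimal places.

838.89°R

In Rankine: 192.9000 × 1.8 + 491.67 = 838.89°R.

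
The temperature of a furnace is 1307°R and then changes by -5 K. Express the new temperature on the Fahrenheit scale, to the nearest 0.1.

838.3°F

Initial temperature in Celsius: (1307 - 491.67) × 5/9 = 452.9611°C.
The 5 K change is an interval; Kelvin and Celsius degrees are the same size, so ΔC = -5°C.
Final Celsius temperature: 452.9611 - 5.0000 = 447.9611°C.
In Fahrenheit: 447.9611 × 1.8 + 32 = 838.3°F.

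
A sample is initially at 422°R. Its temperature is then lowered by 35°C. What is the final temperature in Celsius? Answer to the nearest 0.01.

-73.71°C

Initial temperature in Celsius: (422 - 491.67) × 5/9 = -38.7056°C.
Final Celsius temperature: -38.7056 - 35.0000 = -73.7056°C.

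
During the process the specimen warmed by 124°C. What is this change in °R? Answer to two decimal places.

An interval of 1°C corresponds to 1.8°R.
124 × 1.8 = 223.20.

223.20°R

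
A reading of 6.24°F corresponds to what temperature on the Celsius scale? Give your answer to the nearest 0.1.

In Celsius: (6.24 - 32) × 5/9 = -14.3111°C.

-14.3°C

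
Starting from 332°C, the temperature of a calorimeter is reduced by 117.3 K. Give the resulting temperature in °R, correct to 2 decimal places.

878.13°R

The 117.3 K change is an interval; Kelvin and Celsius degrees are the same size, so ΔC = -117.3°C.
Final Celsius temperature: 332.0000 - 117.3000 = 214.7000°C.
In Rankine: 214.7000 × 1.8 + 491.67 = 878.13°R.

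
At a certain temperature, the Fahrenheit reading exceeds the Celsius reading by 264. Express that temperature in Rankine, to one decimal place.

Let x be the Celsius reading; then the Fahrenheit reading is 1.8·x + 32.
(1.8·x + 32) - x = 264  ⇒  (0.8)·x = 232  ⇒  x = 290.0000°C.
In Rankine: 290.0000 × 1.8 + 491.67 = 1013.7°R.

1013.7°R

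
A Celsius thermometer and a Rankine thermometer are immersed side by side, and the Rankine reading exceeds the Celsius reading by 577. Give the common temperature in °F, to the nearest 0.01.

Let x be the Celsius reading; then the Rankine reading is 1.8·x + 491.67.
(1.8·x + 491.67) - x = 577  ⇒  (0.8)·x = 85.33  ⇒  x = 106.6625°C.
In Fahrenheit: 106.6625 × 1.8 + 32 = 223.99°F.

223.99°F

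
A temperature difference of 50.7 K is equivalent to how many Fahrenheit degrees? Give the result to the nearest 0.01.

For a temperature interval the offset drops out; only the factor 1.8 applies.
50.7 × 1.8 = 91.26.

91.26°F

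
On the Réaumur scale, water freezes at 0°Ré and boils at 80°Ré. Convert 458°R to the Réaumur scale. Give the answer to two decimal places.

-14.96°Ré

First in Celsius: (458 - 491.67) × 5/9 = -18.7056°C.
Linearly onto the Réaumur scale: 0 + (-18.7056 / 100) × (80 - 0) = -14.96°Ré.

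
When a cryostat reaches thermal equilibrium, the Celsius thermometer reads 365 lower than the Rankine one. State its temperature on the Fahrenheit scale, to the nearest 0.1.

-253.0°F

Let x be the Rankine reading; then the Celsius reading is 5/9·x - 273.15.
(5/9·x - 273.15) - x = -365  ⇒  (-4/9)·x = -91.85  ⇒  x = 206.6625°R.
In Celsius: (206.6625 - 491.67) × 5/9 = -158.3375°C.
In Fahrenheit: -158.3375 × 1.8 + 32 = -253.0°F.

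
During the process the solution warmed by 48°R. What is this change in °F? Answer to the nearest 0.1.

Rankine and Fahrenheit degrees are the same size, so the interval is unchanged: 48.0.

48.0°F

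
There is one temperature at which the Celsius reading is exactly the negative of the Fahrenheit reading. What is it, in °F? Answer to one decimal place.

Let F be the Fahrenheit reading. The Celsius reading is C = 5/9·F - 17.7778.
Require C = -1·F: 5/9·F - 17.7778 = -1·F.
(14/9)·F = 17.7778  ⇒  F = 11.4.

11.4°F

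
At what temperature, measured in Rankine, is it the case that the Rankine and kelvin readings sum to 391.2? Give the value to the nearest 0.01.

251.49°R

Let R be the Rankine reading. The kelvin reading is K = 5/9·R.
Require R + K = 391.2: (14/9)·R = 391.2.
R = (391.2) / (14/9) = 251.49.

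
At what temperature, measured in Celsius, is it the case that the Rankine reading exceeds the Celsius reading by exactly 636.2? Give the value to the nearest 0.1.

Let C be the Celsius reading. The Rankine reading is R = 1.8·C + 491.67.
Require R - C = 636.2: (0.8)·C + 491.67 = 636.2.
C = (636.2 - 491.67) / (0.8) = 180.7.

180.7°C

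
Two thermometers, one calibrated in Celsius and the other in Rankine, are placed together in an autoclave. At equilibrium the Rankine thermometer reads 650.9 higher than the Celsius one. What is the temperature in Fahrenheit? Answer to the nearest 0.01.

390.27°F

Let x be the Celsius reading; then the Rankine reading is 1.8·x + 491.67.
(1.8·x + 491.67) - x = 650.9  ⇒  (0.8)·x = 159.23  ⇒  x = 199.0375°C.
In Fahrenheit: 199.0375 × 1.8 + 32 = 390.27°F.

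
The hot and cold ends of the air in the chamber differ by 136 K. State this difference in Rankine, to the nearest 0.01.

244.80°R

For a temperature interval the offset drops out; only the factor 1.8 applies.
136 × 1.8 = 244.80.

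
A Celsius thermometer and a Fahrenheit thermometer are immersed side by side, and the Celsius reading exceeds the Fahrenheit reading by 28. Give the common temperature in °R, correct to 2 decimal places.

Let x be the Celsius reading; then the Fahrenheit reading is 1.8·x + 32.
(1.8·x + 32) - x = -28  ⇒  (0.8)·x = -60  ⇒  x = -75.0000°C.
In Rankine: -75.0000 × 1.8 + 491.67 = 356.67°R.

356.67°R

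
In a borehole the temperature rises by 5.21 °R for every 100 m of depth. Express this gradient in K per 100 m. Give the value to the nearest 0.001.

The quantity depends on a temperature interval, so only the ratio of degree sizes applies; the offset between the scales is irrelevant.
A change of 1°R is a change of 5/9 K, so 5.21 × 5/9 = 2.894.

2.894 K/100 m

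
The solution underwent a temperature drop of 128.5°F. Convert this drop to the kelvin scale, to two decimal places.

71.39 K

An interval of 1°F corresponds to 5/9 K.
128.5 × 5/9 = 71.39.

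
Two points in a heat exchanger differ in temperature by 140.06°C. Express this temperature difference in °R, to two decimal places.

252.11°R

An interval of 1°C corresponds to 1.8°R.
140.06 × 1.8 = 252.11.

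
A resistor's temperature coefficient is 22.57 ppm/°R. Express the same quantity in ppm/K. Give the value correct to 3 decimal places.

The quantity depends on a temperature interval, so only the ratio of degree sizes applies; the offset between the scales is irrelevant.
A change of 1 K is a change of 1.8°R, so per K the value is 22.57 × 1.8 = 40.626.

40.626 ppm/K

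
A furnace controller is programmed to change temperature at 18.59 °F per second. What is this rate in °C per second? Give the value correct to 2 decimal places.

Since only a temperature interval is involved, the additive offset between the scales drops out.
A change of 1°F is a change of 5/9°C, so 18.59 × 5/9 = 10.33.

10.33 °C/second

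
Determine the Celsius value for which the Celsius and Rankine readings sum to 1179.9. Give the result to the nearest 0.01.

245.80°C

Let C be the Celsius reading. The Rankine reading is R = 1.8·C + 491.67.
Require C + R = 1179.9: (2.8)·C + 491.67 = 1179.9.
C = (1179.9 - 491.67) / (2.8) = 245.80.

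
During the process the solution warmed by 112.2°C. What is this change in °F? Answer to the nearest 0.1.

202.0°F

Only the scale ratio 1.8 matters for a change in temperature.
112.2 × 1.8 = 202.0.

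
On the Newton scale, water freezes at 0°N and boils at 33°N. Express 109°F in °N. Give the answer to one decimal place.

14.1°N

First in Celsius: (109 - 32) × 5/9 = 42.7778°C.
Linearly onto the Newton scale: 0 + (42.7778 / 100) × (33 - 0) = 14.1°N.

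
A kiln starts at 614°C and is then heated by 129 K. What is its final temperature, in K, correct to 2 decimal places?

The 129 K change is an interval; Kelvin and Celsius degrees are the same size, so ΔC = +129°C.
Final Celsius temperature: 614.0000 + 129.0000 = 743.0000°C.
In kelvin: 743.0000 + 273.15 = 1016.15 K.

1016.15 K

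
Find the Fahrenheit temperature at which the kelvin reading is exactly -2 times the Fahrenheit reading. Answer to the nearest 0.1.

Let F be the Fahrenheit reading. The kelvin reading is K = 5/9·F + 255.372.
Require K = -2·F: 5/9·F + 255.372 = -2·F.
(23/9)·F = -255.372  ⇒  F = -99.9.

-99.9°F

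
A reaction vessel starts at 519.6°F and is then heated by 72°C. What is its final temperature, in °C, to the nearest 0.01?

342.89°C

Initial temperature in Celsius: (519.6 - 32) × 5/9 = 270.8889°C.
Final Celsius temperature: 270.8889 + 72.0000 = 342.8889°C.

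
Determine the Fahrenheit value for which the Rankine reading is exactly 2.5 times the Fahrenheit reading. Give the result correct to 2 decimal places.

306.45°F

Let F be the Fahrenheit reading. The Rankine reading is R = 1·F + 459.67.
Require R = 2.5·F: 1·F + 459.67 = 2.5·F.
(-1.5)·F = -459.67  ⇒  F = 306.45.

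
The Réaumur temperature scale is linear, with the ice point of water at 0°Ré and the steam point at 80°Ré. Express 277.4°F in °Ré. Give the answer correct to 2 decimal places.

109.07°Ré

First in Celsius: (277.4 - 32) × 5/9 = 136.3333°C.
Linearly onto the Réaumur scale: 0 + (136.3333 / 100) × (80 - 0) = 109.07°Ré.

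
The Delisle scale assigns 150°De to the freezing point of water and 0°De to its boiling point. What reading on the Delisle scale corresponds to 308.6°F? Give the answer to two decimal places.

First in Celsius: (308.6 - 32) × 5/9 = 153.6667°C.
Linearly onto the Delisle scale: 150 + (153.6667 / 100) × (0 - 150) = -80.50°De.

-80.50°De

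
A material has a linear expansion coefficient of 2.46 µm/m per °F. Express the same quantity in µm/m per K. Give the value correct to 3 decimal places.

4.428 µm/m per K

Since only a temperature interval is involved, the additive offset between the scales drops out.
A change of 1 K is a change of 1.8°F, so per K the value is 2.46 × 1.8 = 4.428.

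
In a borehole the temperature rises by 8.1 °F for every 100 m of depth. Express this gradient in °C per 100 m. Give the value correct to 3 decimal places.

Since only a temperature interval is involved, the additive offset between the scales drops out.
A change of 1°F is a change of 5/9°C, so 8.1 × 5/9 = 4.500.

4.500 °C/100 m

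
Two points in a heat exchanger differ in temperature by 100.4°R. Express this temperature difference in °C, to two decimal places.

55.78°C

Only the scale ratio 5/9 matters for a change in temperature.
100.4 × 5/9 = 55.78.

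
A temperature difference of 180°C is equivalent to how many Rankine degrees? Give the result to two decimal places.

For a temperature interval the offset drops out; only the factor 1.8 applies.
180 × 1.8 = 324.00.

324.00°R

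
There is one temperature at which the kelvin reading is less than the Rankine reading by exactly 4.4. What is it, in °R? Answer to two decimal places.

9.90°R

Let R be the Rankine reading. The kelvin reading is K = 5/9·R.
Require K - R = -4.4: (-4/9)·R = -4.4.
R = (-4.4) / (-4/9) = 9.90.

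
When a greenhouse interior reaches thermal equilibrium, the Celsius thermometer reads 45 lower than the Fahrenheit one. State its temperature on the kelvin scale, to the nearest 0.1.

289.4 K

Let x be the Fahrenheit reading; then the Celsius reading is 5/9·x - 17.7778.
(5/9·x - 17.7778) - x = -45  ⇒  (-4/9)·x = -27.2222  ⇒  x = 61.2500°F.
In Celsius: (61.25 - 32) × 5/9 = 16.2500°C.
In kelvin: 16.2500 + 273.15 = 289.4 K.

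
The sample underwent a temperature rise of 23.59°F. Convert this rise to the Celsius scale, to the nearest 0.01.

13.11°C

An interval of 1°F corresponds to 5/9°C.
23.59 × 5/9 = 13.11.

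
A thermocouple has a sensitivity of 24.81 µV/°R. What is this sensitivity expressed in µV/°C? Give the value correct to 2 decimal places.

44.66 µV/°C

Since only a temperature interval is involved, the additive offset between the scales drops out.
A change of 1°C is a change of 1.8°R, so per °C the value is 24.81 × 1.8 = 44.66.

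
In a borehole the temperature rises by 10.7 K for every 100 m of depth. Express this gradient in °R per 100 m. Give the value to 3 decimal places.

19.260 °R/100 m

Since only a temperature interval is involved, the additive offset between the scales drops out.
A change of 1 K is a change of 1.8°R, so 10.7 × 1.8 = 19.260.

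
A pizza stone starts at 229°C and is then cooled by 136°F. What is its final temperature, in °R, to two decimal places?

The 136°F change is an interval, so only the factor 5/9 applies: -136 × 5/9 = -75.5556°C.
Final Celsius temperature: 229.0000 - 75.5556 = 153.4444°C.
In Rankine: 153.4444 × 1.8 + 491.67 = 767.87°R.

767.87°R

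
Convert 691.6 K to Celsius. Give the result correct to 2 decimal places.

418.45°C

In Celsius: 691.6 - 273.15 = 418.4500°C.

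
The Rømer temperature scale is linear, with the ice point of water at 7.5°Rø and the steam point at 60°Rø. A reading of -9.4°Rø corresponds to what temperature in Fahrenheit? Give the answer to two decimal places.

-25.94°F

Linear interpolation between the fixed points: C = (-9.4 - 7.5) × 100 / (60 - 7.5) = -32.1905°C.
Then -32.1905 × 1.8 + 32 = -25.94°F.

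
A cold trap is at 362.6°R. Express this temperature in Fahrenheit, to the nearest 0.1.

In Celsius: (362.6 - 491.67) × 5/9 = -71.7056°C.
In Fahrenheit: -71.7056 × 1.8 + 32 = -97.1°F.

-97.1°F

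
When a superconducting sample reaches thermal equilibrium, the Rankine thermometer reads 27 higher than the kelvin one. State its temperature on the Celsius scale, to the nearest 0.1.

-239.4°C

Let x be the kelvin reading; then the Rankine reading is 1.8·x.
(1.8·x) - x = 27  ⇒  (0.8)·x = 27  ⇒  x = 33.7500 K.
In Celsius: 33.75 - 273.15 = -239.4°C.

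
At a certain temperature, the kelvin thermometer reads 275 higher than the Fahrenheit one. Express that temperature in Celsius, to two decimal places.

Let x be the Fahrenheit reading; then the kelvin reading is 5/9·x + 255.372.
(5/9·x + 255.372) - x = 275  ⇒  (-4/9)·x = 19.6278  ⇒  x = -44.1625°F.
In Celsius: (-44.1625 - 32) × 5/9 = -42.31°C.

-42.31°C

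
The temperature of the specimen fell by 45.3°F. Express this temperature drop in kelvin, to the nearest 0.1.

25.2 K

For a temperature interval the offset drops out; only the factor 5/9 applies.
45.3 × 5/9 = 25.2.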